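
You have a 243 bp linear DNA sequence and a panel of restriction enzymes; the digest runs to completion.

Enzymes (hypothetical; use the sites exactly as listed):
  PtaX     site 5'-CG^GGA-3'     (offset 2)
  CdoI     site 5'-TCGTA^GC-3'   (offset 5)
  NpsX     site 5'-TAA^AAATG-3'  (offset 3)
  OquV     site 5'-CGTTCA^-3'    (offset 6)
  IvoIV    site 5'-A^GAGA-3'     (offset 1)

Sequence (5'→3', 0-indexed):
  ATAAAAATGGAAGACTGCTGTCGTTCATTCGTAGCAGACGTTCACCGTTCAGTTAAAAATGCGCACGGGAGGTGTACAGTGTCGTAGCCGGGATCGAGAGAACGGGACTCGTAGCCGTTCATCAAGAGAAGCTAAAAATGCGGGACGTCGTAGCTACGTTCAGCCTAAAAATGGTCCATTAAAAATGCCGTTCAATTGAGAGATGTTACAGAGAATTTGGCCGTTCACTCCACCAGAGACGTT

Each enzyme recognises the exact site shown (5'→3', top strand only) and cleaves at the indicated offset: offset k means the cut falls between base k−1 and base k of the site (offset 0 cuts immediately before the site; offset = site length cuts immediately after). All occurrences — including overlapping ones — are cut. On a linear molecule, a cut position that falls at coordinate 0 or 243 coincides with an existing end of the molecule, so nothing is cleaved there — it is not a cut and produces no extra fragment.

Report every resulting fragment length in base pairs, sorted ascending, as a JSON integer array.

Scan for sites:
  PtaX (CGGGA, off=2): starts [65, 88, 102, 140] → cuts [67, 90, 104, 142]
  CdoI (TCGTAGC, off=5): starts [28, 81, 108, 147] → cuts [33, 86, 113, 152]
  NpsX (TAAAAATG, off=3): starts [1, 53, 132, 165, 179] → cuts [4, 56, 135, 168, 182]
  OquV (CGTTCA, off=6): starts [21, 38, 45, 115, 156, 188, 221] → cuts [27, 44, 51, 121, 162, 194, 227]
  IvoIV (AGAGA, off=1): starts [96, 124, 198, 209, 234] → cuts [97, 125, 199, 210, 235]

Pooled cuts: [4, 27, 33, 44, 51, 56, 67, 86, 90, 97, 104, 113, 121, 125, 135, 142, 152, 162, 168, 182, 194, 199, 210, 227, 235]

Fragment lengths:
  [0,4): 4 bp
  [4,27): 23 bp
  [27,33): 6 bp
  [33,44): 11 bp
  [44,51): 7 bp
  [51,56): 5 bp
  [56,67): 11 bp
  [67,86): 19 bp
  [86,90): 4 bp
  [90,97): 7 bp
  [97,104): 7 bp
  [104,113): 9 bp
  [113,121): 8 bp
  [121,125): 4 bp
  [125,135): 10 bp
  [135,142): 7 bp
  [142,152): 10 bp
  [152,162): 10 bp
  [162,168): 6 bp
  [168,182): 14 bp
  [182,194): 12 bp
  [194,199): 5 bp
  [199,210): 11 bp
  [210,227): 17 bp
  [227,235): 8 bp
  [235,243): 8 bp

[4,4,4,5,5,6,6,7,7,7,7,8,8,8,9,10,10,10,11,11,11,12,14,17,19,23]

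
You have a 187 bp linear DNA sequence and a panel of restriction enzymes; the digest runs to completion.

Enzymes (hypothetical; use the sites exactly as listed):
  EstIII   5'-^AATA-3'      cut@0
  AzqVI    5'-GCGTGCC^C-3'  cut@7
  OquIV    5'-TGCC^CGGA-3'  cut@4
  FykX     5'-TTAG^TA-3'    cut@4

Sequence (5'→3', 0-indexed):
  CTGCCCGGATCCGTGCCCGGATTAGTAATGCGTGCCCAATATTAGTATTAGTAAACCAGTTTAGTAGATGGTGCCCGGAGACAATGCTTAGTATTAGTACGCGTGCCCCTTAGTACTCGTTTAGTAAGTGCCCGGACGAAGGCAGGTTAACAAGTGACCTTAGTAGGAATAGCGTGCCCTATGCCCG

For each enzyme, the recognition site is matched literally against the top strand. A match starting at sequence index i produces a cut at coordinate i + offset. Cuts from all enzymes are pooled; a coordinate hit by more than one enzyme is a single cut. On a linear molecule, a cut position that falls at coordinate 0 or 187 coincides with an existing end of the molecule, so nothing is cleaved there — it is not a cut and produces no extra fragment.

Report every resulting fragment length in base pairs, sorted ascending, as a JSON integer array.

Site scan:
  EstIII (AATA, off=0): starts [37, 167] → cuts [37, 167]
  AzqVI (GCGTGCCC, off=7): starts [29, 100, 171] → cuts [36, 107, 178]
  OquIV (TGCCCGGA, off=4): starts [1, 13, 71, 128] → cuts [5, 17, 75, 132]
  FykX (TTAGTA, off=4): starts [21, 41, 47, 60, 87, 93, 109, 120, 159] → cuts [25, 45, 51, 64, 91, 97, 113, 124, 163]

Pooled cuts: [5, 17, 25, 36, 37, 45, 51, 64, 75, 91, 97, 107, 113, 124, 132, 163, 167, 178]

Fragment lengths:
  [0,5): 5 bp
  [5,17): 12 bp
  [17,25): 8 bp
  [25,36): 11 bp
  [36,37): 1 bp
  [37,45): 8 bp
  [45,51): 6 bp
  [51,64): 13 bp
  [64,75): 11 bp
  [75,91): 16 bp
  [91,97): 6 bp
  [97,107): 10 bp
  [107,113): 6 bp
  [113,124): 11 bp
  [124,132): 8 bp
  [132,163): 31 bp
  [163,167): 4 bp
  [167,178): 11 bp
  [178,187): 9 bp

[1,4,5,6,6,6,8,8,8,9,10,11,11,11,11,12,13,16,31]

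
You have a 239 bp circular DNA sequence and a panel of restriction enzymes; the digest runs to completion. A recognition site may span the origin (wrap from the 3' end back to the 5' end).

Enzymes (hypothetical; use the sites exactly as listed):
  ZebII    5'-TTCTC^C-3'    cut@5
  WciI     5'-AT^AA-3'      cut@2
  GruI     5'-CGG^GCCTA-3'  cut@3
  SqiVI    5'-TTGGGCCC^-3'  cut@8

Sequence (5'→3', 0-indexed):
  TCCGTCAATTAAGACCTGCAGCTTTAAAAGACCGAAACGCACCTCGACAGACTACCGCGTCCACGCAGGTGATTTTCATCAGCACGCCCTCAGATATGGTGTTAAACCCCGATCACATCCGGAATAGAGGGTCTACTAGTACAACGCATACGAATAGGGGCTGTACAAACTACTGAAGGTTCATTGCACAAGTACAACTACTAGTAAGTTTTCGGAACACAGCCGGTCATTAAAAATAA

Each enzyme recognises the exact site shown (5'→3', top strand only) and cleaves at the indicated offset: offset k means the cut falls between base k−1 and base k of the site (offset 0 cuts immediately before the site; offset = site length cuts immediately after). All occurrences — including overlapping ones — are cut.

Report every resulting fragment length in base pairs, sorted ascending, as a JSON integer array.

[239]

Scan for sites:
  ZebII (TTCTCC, off=5): no sites
  WciI ATAA/2: at [235] ⇒ [237]
  GruI (CGGGCCTA, off=3): no sites
  SqiVI (TTGGGCCC, off=8): no sites

All cut coordinates (distinct, sorted): [237]

Fragment lengths:
  237→237 (wrap): 239-237+237 = 239 bp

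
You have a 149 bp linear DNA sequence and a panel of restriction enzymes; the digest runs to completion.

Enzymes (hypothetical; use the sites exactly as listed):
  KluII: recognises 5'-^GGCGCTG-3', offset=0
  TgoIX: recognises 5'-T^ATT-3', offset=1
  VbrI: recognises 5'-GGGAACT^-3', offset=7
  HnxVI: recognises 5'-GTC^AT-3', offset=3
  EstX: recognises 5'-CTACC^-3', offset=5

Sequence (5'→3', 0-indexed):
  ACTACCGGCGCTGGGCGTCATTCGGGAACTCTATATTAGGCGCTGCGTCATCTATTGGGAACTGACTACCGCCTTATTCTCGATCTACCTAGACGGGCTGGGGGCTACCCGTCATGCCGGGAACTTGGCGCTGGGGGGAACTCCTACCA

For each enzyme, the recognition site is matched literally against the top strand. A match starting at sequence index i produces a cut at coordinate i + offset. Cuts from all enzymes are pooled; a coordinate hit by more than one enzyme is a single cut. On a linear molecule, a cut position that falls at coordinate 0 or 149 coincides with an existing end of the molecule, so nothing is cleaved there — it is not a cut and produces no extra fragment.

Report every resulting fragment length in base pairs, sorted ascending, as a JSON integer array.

Per-enzyme occurrences:
  KluII GGCGCTG/0: at [6, 38, 126] ⇒ [6, 38, 126]
  TgoIX TATT/1: at [33, 52, 74] ⇒ [34, 53, 75]
  VbrI GGGAACT/7: at [23, 56, 118, 135] ⇒ [30, 63, 125, 142]
  HnxVI GTCAT/3: at [16, 46, 110] ⇒ [19, 49, 113]
  EstX CTACC/5: at [1, 65, 84, 104, 143] ⇒ [6, 70, 89, 109, 148]

Pooled cuts: [6, 19, 30, 34, 38, 49, 53, 63, 70, 75, 89, 109, 113, 125, 126, 142, 148]

Fragment lengths:
  [0,6): 6 bp
  [6,19): 13 bp
  [19,30): 11 bp
  [30,34): 4 bp
  [34,38): 4 bp
  [38,49): 11 bp
  [49,53): 4 bp
  [53,63): 10 bp
  [63,70): 7 bp
  [70,75): 5 bp
  [75,89): 14 bp
  [89,109): 20 bp
  [109,113): 4 bp
  [113,125): 12 bp
  [125,126): 1 bp
  [126,142): 16 bp
  [142,148): 6 bp
  [148,149): 1 bp

[1,1,4,4,4,4,5,6,6,7,10,11,11,12,13,14,16,20]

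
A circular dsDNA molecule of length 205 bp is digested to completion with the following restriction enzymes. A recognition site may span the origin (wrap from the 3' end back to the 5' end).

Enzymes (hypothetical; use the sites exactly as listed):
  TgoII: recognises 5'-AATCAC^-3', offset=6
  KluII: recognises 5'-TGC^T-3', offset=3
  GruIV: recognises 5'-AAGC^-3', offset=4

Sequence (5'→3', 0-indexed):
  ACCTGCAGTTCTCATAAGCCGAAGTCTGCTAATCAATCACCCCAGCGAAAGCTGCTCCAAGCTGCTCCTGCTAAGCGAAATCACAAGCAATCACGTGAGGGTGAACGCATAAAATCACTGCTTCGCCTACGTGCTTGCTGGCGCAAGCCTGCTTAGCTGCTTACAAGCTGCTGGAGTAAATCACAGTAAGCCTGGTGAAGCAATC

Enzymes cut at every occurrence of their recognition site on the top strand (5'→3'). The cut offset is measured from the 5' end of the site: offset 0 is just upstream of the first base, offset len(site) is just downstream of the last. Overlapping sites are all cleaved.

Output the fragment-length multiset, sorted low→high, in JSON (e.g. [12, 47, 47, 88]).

[3,3,3,3,4,4,4,5,6,6,6,7,7,8,8,8,10,10,10,11,12,13,13,17,24]

Site scan:
  TgoII (AATCAC, off=6): starts [34, 78, 88, 112, 178, 201] → cuts [2, 40, 84, 94, 118, 184]
  KluII (TGCT, off=3): starts [26, 52, 62, 68, 118, 131, 135, 149, 157, 168] → cuts [29, 55, 65, 71, 121, 134, 138, 152, 160, 171]
  GruIV (AAGC, off=4): starts [15, 48, 58, 72, 84, 144, 164, 187, 197] → cuts [19, 52, 62, 76, 88, 148, 168, 191, 201]

Pooled cuts: [2, 19, 29, 40, 52, 55, 62, 65, 71, 76, 84, 88, 94, 118, 121, 134, 138, 148, 152, 160, 168, 171, 184, 191, 201]

Fragments:
  2→19: 17 bp
  19→29: 10 bp
  29→40: 11 bp
  40→52: 12 bp
  52→55: 3 bp
  55→62: 7 bp
  62→65: 3 bp
  65→71: 6 bp
  71→76: 5 bp
  76→84: 8 bp
  84→88: 4 bp
  88→94: 6 bp
  94→118: 24 bp
  118→121: 3 bp
  121→134: 13 bp
  134→138: 4 bp
  138→148: 10 bp
  148→152: 4 bp
  152→160: 8 bp
  160→168: 8 bp
  168→171: 3 bp
  171→184: 13 bp
  184→191: 7 bp
  191→201: 10 bp
  201→2 (wrap): 205-201+2 = 6 bp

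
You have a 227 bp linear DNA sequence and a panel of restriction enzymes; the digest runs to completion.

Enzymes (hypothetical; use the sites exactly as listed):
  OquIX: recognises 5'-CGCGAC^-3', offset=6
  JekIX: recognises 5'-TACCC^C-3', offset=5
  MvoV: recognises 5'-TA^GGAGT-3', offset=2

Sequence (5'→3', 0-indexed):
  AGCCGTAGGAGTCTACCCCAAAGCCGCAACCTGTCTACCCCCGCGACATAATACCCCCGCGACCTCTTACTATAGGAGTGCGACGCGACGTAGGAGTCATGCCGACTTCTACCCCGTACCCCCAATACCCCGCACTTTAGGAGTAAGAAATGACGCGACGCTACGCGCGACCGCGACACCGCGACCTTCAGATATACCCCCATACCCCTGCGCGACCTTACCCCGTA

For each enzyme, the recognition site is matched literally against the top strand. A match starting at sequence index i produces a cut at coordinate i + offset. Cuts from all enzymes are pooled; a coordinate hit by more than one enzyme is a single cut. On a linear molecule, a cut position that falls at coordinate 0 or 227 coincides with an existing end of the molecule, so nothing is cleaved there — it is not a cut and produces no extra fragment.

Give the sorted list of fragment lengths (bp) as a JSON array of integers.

Per-enzyme occurrences:
  OquIX CGCGAC/6: at [41, 57, 83, 153, 165, 171, 179, 210] ⇒ [47, 63, 89, 159, 171, 177, 185, 216]
  JekIX TACCCC/5: at [13, 35, 51, 109, 116, 125, 194, 202, 218] ⇒ [18, 40, 56, 114, 121, 130, 199, 207, 223]
  MvoV TAGGAGT/2: at [5, 72, 90, 137] ⇒ [7, 74, 92, 139]

All cut coordinates (distinct, sorted): [7, 18, 40, 47, 56, 63, 74, 89, 92, 114, 121, 130, 139, 159, 171, 177, 185, 199, 207, 216, 223]

Fragments:
  [0,7): 7 bp
  [7,18): 11 bp
  [18,40): 22 bp
  [40,47): 7 bp
  [47,56): 9 bp
  [56,63): 7 bp
  [63,74): 11 bp
  [74,89): 15 bp
  [89,92): 3 bp
  [92,114): 22 bp
  [114,121): 7 bp
  [121,130): 9 bp
  [130,139): 9 bp
  [139,159): 20 bp
  [159,171): 12 bp
  [171,177): 6 bp
  [177,185): 8 bp
  [185,199): 14 bp
  [199,207): 8 bp
  [207,216): 9 bp
  [216,223): 7 bp
  [223,227): 4 bp

[3,4,6,7,7,7,7,7,8,8,9,9,9,9,11,11,12,14,15,20,22,22]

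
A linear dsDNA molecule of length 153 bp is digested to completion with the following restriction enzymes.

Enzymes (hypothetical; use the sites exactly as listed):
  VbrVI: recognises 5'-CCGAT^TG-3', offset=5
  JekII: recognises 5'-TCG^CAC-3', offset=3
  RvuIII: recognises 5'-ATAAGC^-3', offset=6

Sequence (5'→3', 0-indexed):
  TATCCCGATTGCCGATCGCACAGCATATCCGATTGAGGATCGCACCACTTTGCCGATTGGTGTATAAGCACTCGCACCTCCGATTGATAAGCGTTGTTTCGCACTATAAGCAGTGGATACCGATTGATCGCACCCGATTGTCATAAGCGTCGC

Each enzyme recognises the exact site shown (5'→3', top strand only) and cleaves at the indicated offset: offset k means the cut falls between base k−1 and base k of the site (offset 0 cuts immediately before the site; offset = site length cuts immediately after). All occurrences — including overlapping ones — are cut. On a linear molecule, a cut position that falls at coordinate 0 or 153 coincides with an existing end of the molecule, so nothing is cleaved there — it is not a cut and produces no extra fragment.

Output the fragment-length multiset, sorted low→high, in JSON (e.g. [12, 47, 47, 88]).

Per-enzyme occurrences:
  VbrVI CCGATTG/5: at [4, 28, 52, 79, 119, 133] ⇒ [9, 33, 57, 84, 124, 138]
  JekII TCGCAC/3: at [15, 39, 71, 98, 127] ⇒ [18, 42, 74, 101, 130]
  RvuIII ATAAGC/6: at [63, 86, 105, 142] ⇒ [69, 92, 111, 148]

Pooled cuts: [9, 18, 33, 42, 57, 69, 74, 84, 92, 101, 111, 124, 130, 138, 148]

Fragment lengths:
  [0,9): 9 bp
  [9,18): 9 bp
  [18,33): 15 bp
  [33,42): 9 bp
  [42,57): 15 bp
  [57,69): 12 bp
  [69,74): 5 bp
  [74,84): 10 bp
  [84,92): 8 bp
  [92,101): 9 bp
  [101,111): 10 bp
  [111,124): 13 bp
  [124,130): 6 bp
  [130,138): 8 bp
  [138,148): 10 bp
  [148,153): 5 bp

[5,5,6,8,8,9,9,9,9,10,10,10,12,13,15,15]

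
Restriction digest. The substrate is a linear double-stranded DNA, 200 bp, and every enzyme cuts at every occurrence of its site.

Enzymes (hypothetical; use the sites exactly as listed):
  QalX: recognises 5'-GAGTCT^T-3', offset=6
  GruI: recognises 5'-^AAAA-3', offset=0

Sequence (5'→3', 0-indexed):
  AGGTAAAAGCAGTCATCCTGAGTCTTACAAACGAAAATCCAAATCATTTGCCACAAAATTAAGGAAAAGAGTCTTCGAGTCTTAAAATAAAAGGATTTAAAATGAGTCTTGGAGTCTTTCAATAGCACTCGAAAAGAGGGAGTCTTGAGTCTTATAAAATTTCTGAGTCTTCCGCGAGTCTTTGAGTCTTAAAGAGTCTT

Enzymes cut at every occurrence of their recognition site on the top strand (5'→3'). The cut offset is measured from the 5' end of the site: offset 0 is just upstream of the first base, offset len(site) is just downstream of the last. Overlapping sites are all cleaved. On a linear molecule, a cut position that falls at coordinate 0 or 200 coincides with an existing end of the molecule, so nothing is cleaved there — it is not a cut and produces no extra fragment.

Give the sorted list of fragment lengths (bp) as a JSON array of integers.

[1,1,3,4,5,7,8,8,8,8,10,10,10,10,11,11,14,14,15,21,21]

Site scan:
  QalX GAGTCTT/6: at [19, 68, 76, 103, 111, 139, 146, 164, 175, 183, 193] ⇒ [25, 74, 82, 109, 117, 145, 152, 170, 181, 189, 199]
  GruI AAAA/0: at [4, 33, 54, 64, 83, 88, 98, 131, 155] ⇒ [4, 33, 54, 64, 83, 88, 98, 131, 155]

Pooled cuts: [4, 25, 33, 54, 64, 74, 82, 83, 88, 98, 109, 117, 131, 145, 152, 155, 170, 181, 189, 199]

Fragment lengths:
  [0,4): 4 bp
  [4,25): 21 bp
  [25,33): 8 bp
  [33,54): 21 bp
  [54,64): 10 bp
  [64,74): 10 bp
  [74,82): 8 bp
  [82,83): 1 bp
  [83,88): 5 bp
  [88,98): 10 bp
  [98,109): 11 bp
  [109,117): 8 bp
  [117,131): 14 bp
  [131,145): 14 bp
  [145,152): 7 bp
  [152,155): 3 bp
  [155,170): 15 bp
  [170,181): 11 bp
  [181,189): 8 bp
  [189,199): 10 bp
  [199,200): 1 bp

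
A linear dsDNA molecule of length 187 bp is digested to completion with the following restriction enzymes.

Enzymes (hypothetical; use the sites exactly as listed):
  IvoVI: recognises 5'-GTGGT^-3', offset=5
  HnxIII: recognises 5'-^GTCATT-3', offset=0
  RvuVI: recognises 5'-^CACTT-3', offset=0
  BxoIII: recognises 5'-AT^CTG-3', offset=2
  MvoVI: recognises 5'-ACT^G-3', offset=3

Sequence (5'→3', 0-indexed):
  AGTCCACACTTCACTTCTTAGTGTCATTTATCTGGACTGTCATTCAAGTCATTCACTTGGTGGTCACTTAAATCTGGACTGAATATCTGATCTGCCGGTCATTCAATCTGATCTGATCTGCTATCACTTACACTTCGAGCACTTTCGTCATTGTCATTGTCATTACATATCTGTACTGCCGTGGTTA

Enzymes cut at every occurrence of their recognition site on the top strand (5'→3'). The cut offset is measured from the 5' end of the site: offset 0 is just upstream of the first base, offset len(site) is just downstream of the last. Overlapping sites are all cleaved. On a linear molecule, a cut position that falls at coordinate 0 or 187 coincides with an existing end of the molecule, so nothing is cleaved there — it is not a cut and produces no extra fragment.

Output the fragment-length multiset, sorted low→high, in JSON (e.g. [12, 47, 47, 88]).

Site scan:
  IvoVI GTGGT/5: at [59, 180] ⇒ [64, 185]
  HnxIII GTCATT/0: at [22, 38, 47, 97, 146, 152, 158] ⇒ [22, 38, 47, 97, 146, 152, 158]
  RvuVI CACTT/0: at [6, 11, 53, 64, 124, 130, 139] ⇒ [6, 11, 53, 64, 124, 130, 139]
  BxoIII ATCTG/2: at [29, 71, 84, 89, 105, 110, 115, 168] ⇒ [31, 73, 86, 91, 107, 112, 117, 170]
  MvoVI ACTG/3: at [35, 77, 174] ⇒ [38, 80, 177]

Pooled cuts: [6, 11, 22, 31, 38, 47, 53, 64, 73, 80, 86, 91, 97, 107, 112, 117, 124, 130, 139, 146, 152, 158, 170, 177, 185]

Fragments:
  [0,6): 6 bp
  [6,11): 5 bp
  [11,22): 11 bp
  [22,31): 9 bp
  [31,38): 7 bp
  [38,47): 9 bp
  [47,53): 6 bp
  [53,64): 11 bp
  [64,73): 9 bp
  [73,80): 7 bp
  [80,86): 6 bp
  [86,91): 5 bp
  [91,97): 6 bp
  [97,107): 10 bp
  [107,112): 5 bp
  [112,117): 5 bp
  [117,124): 7 bp
  [124,130): 6 bp
  [130,139): 9 bp
  [139,146): 7 bp
  [146,152): 6 bp
  [152,158): 6 bp
  [158,170): 12 bp
  [170,177): 7 bp
  [177,185): 8 bp
  [185,187): 2 bp

[2,5,5,5,5,6,6,6,6,6,6,6,7,7,7,7,7,8,9,9,9,9,10,11,11,12]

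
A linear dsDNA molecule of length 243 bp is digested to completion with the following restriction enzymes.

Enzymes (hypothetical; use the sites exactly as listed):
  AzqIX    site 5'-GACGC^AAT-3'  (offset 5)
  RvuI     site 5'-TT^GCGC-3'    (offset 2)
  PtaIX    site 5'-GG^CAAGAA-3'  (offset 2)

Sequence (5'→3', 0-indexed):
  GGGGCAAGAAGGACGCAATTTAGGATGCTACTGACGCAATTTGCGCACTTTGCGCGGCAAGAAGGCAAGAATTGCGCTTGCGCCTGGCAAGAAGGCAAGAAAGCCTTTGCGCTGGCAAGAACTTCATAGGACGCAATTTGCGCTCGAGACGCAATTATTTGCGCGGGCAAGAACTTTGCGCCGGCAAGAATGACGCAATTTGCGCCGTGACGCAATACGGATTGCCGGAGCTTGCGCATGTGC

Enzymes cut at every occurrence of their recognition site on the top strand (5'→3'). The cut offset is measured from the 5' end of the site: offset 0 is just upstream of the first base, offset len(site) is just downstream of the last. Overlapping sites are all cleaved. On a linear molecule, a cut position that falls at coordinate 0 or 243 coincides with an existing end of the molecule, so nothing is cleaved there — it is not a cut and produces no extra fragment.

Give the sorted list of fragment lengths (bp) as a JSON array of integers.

[4,5,5,5,6,6,7,7,7,8,8,8,8,8,9,10,10,12,12,12,13,13,19,20,21]

Per-enzyme occurrences:
  AzqIX (GACGCAAT, off=5): starts [11, 32, 129, 147, 191, 208] → cuts [16, 37, 134, 152, 196, 213]
  RvuI (TTGCGC, off=2): starts [40, 49, 71, 77, 106, 137, 158, 175, 199, 231] → cuts [42, 51, 73, 79, 108, 139, 160, 177, 201, 233]
  PtaIX (GGCAAGAA, off=2): starts [2, 55, 63, 85, 93, 113, 165, 182] → cuts [4, 57, 65, 87, 95, 115, 167, 184]

All cut coordinates (distinct, sorted): [4, 16, 37, 42, 51, 57, 65, 73, 79, 87, 95, 108, 115, 134, 139, 152, 160, 167, 177, 184, 196, 201, 213, 233]

Fragment lengths:
  [0,4): 4 bp
  [4,16): 12 bp
  [16,37): 21 bp
  [37,42): 5 bp
  [42,51): 9 bp
  [51,57): 6 bp
  [57,65): 8 bp
  [65,73): 8 bp
  [73,79): 6 bp
  [79,87): 8 bp
  [87,95): 8 bp
  [95,108): 13 bp
  [108,115): 7 bp
  [115,134): 19 bp
  [134,139): 5 bp
  [139,152): 13 bp
  [152,160): 8 bp
  [160,167): 7 bp
  [167,177): 10 bp
  [177,184): 7 bp
  [184,196): 12 bp
  [196,201): 5 bp
  [201,213): 12 bp
  [213,233): 20 bp
  [233,243): 10 bp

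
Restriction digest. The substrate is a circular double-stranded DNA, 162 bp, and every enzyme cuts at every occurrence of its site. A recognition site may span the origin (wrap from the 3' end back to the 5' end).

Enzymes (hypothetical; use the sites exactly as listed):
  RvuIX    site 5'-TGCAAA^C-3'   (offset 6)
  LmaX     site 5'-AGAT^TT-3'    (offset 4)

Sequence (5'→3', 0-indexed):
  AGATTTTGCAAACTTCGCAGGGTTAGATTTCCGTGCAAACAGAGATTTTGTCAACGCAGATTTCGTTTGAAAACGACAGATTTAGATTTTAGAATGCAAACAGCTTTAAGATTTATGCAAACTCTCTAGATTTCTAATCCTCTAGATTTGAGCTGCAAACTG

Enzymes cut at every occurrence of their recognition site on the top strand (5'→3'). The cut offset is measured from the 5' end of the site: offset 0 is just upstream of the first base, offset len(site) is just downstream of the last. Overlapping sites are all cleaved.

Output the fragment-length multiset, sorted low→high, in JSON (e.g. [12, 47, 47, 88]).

Scan for sites:
  RvuIX TGCAAAC/6: at [6, 33, 94, 115, 153] ⇒ [12, 39, 100, 121, 159]
  LmaX AGATTT/4: at [0, 24, 42, 57, 77, 83, 108, 127, 143] ⇒ [4, 28, 46, 61, 81, 87, 112, 131, 147]

All cut coordinates (distinct, sorted): [4, 12, 28, 39, 46, 61, 81, 87, 100, 112, 121, 131, 147, 159]

Fragment lengths:
  4→12: 8 bp
  12→28: 16 bp
  28→39: 11 bp
  39→46: 7 bp
  46→61: 15 bp
  61→81: 20 bp
  81→87: 6 bp
  87→100: 13 bp
  100→112: 12 bp
  112→121: 9 bp
  121→131: 10 bp
  131→147: 16 bp
  147→159: 12 bp
  159→4 (wrap): 162-159+4 = 7 bp

[6,7,7,8,9,10,11,12,12,13,15,16,16,20]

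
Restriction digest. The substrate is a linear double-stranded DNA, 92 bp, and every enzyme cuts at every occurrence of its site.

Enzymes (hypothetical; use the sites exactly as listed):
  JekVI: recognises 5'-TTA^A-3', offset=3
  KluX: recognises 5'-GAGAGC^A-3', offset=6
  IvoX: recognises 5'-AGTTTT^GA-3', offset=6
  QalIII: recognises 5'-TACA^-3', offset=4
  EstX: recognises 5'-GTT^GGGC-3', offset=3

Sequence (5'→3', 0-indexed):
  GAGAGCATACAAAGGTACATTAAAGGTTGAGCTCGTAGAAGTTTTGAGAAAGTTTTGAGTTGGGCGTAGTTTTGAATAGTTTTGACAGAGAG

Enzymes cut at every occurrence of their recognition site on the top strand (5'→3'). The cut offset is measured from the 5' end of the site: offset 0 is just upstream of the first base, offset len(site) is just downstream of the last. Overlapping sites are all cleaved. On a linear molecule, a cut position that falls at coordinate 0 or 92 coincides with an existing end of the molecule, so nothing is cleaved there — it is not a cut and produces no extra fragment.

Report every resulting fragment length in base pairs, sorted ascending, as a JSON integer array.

Scan for sites:
  JekVI TTAA/3: at [19] ⇒ [22]
  KluX GAGAGCA/6: at [0] ⇒ [6]
  IvoX AGTTTTGA/6: at [39, 50, 67, 77] ⇒ [45, 56, 73, 83]
  QalIII TACA/4: at [7, 15] ⇒ [11, 19]
  EstX GTTGGGC/3: at [58] ⇒ [61]

Pooled cuts: [6, 11, 19, 22, 45, 56, 61, 73, 83]

Fragments:
  [0,6): 6 bp
  [6,11): 5 bp
  [11,19): 8 bp
  [19,22): 3 bp
  [22,45): 23 bp
  [45,56): 11 bp
  [56,61): 5 bp
  [61,73): 12 bp
  [73,83): 10 bp
  [83,92): 9 bp

[3,5,5,6,8,9,10,11,12,23]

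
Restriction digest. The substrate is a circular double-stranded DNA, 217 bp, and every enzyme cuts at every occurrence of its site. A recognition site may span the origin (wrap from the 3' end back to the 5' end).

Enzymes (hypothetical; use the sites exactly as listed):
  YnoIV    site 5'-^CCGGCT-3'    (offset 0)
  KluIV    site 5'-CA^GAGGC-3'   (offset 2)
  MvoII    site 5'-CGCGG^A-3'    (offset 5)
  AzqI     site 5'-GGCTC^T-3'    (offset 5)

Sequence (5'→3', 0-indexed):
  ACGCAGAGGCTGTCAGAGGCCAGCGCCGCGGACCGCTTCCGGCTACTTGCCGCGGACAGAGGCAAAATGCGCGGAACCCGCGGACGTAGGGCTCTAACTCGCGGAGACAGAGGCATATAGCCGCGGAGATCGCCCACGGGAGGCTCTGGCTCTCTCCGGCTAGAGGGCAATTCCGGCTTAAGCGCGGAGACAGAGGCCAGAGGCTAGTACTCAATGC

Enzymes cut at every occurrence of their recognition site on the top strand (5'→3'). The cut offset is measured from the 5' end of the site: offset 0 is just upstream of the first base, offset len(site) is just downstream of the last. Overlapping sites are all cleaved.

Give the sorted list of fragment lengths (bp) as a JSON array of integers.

[3,3,5,5,6,7,7,9,10,10,11,15,16,16,17,17,17,20,23]

Per-enzyme occurrences:
  YnoIV CCGGCT/0: at [38, 155, 172] ⇒ [38, 155, 172]
  KluIV CAGAGGC/2: at [3, 13, 56, 107, 190, 197] ⇒ [5, 15, 58, 109, 192, 199]
  MvoII CGCGGA/5: at [26, 50, 69, 78, 99, 121, 182] ⇒ [31, 55, 74, 83, 104, 126, 187]
  AzqI GGCTCT/5: at [89, 141, 147] ⇒ [94, 146, 152]

All cut coordinates (distinct, sorted): [5, 15, 31, 38, 55, 58, 74, 83, 94, 104, 109, 126, 146, 152, 155, 172, 187, 192, 199]

Fragments:
  5→15: 10 bp
  15→31: 16 bp
  31→38: 7 bp
  38→55: 17 bp
  55→58: 3 bp
  58→74: 16 bp
  74→83: 9 bp
  83→94: 11 bp
  94→104: 10 bp
  104→109: 5 bp
  109→126: 17 bp
  126→146: 20 bp
  146→152: 6 bp
  152→155: 3 bp
  155→172: 17 bp
  172→187: 15 bp
  187→192: 5 bp
  192→199: 7 bp
  199→5 (wrap): 217-199+5 = 23 bp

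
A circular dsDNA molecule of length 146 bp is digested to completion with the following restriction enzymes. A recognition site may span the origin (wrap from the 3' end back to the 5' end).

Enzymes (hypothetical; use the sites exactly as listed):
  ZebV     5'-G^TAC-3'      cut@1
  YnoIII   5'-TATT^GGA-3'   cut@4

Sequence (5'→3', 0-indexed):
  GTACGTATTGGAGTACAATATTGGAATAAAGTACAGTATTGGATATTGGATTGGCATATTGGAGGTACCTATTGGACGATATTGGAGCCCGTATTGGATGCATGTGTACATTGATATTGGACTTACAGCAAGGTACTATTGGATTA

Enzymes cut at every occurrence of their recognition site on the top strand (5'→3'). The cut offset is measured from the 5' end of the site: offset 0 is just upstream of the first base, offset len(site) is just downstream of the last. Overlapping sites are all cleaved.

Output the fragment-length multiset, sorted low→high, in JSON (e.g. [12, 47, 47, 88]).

Per-enzyme occurrences:
  ZebV GTAC/1: at [0, 12, 30, 64, 105, 132] ⇒ [1, 13, 31, 65, 106, 133]
  YnoIII TATTGGA/4: at [5, 18, 36, 43, 56, 69, 79, 91, 114, 136] ⇒ [9, 22, 40, 47, 60, 73, 83, 95, 118, 140]

Pooled cuts: [1, 9, 13, 22, 31, 40, 47, 60, 65, 73, 83, 95, 106, 118, 133, 140]

Fragment lengths:
  1→9: 8 bp
  9→13: 4 bp
  13→22: 9 bp
  22→31: 9 bp
  31→40: 9 bp
  40→47: 7 bp
  47→60: 13 bp
  60→65: 5 bp
  65→73: 8 bp
  73→83: 10 bp
  83→95: 12 bp
  95→106: 11 bp
  106→118: 12 bp
  118→133: 15 bp
  133→140: 7 bp
  140→1 (wrap): 146-140+1 = 7 bp

[4,5,7,7,7,8,8,9,9,9,10,11,12,12,13,15]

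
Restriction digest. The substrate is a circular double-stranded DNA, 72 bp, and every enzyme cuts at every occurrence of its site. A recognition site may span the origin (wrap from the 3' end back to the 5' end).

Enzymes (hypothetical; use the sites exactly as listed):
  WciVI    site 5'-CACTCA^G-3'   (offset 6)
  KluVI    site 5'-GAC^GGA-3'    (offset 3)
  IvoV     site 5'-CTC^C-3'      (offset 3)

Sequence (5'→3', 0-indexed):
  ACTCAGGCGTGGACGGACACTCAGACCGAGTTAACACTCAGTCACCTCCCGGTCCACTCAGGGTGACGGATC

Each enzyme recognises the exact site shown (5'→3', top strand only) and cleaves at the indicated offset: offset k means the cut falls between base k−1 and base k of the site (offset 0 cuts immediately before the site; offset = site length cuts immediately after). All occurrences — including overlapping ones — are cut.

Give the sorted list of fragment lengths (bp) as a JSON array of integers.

[7,8,9,9,10,12,17]

Scan for sites:
  WciVI (CACTCAG, off=6): starts [17, 34, 54, 71] → cuts [5, 23, 40, 60]
  KluVI (GACGGA, off=3): starts [11, 64] → cuts [14, 67]
  IvoV (CTCC, off=3): starts [45] → cuts [48]

Pooled cuts: [5, 14, 23, 40, 48, 60, 67]

Fragments:
  5→14: 9 bp
  14→23: 9 bp
  23→40: 17 bp
  40→48: 8 bp
  48→60: 12 bp
  60→67: 7 bp
  67→5 (wrap): 72-67+5 = 10 bp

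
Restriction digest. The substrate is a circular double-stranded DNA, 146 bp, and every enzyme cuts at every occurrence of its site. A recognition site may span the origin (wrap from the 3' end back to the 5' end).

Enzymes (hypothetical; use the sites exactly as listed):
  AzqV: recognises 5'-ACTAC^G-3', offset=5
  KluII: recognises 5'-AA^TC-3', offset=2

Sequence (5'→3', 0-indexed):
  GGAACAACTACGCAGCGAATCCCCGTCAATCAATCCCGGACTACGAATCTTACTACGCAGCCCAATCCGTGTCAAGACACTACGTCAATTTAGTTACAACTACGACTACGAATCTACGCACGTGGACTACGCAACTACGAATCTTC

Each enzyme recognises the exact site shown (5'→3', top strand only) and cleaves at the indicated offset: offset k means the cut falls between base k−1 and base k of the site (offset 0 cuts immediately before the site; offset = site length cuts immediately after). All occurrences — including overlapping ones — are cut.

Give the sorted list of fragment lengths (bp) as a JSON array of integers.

Site scan:
  AzqV (ACTACG, off=5): starts [6, 39, 51, 78, 98, 104, 125, 133] → cuts [11, 44, 56, 83, 103, 109, 130, 138]
  KluII (AATC, off=2): starts [17, 27, 31, 45, 63, 110, 139] → cuts [19, 29, 33, 47, 65, 112, 141]

All cut coordinates (distinct, sorted): [11, 19, 29, 33, 44, 47, 56, 65, 83, 103, 109, 112, 130, 138, 141]

Fragment lengths:
  11→19: 8 bp
  19→29: 10 bp
  29→33: 4 bp
  33→44: 11 bp
  44→47: 3 bp
  47→56: 9 bp
  56→65: 9 bp
  65→83: 18 bp
  83→103: 20 bp
  103→109: 6 bp
  109→112: 3 bp
  112→130: 18 bp
  130→138: 8 bp
  138→141: 3 bp
  141→11 (wrap): 146-141+11 = 16 bp

[3,3,3,4,6,8,8,9,9,10,11,16,18,18,20]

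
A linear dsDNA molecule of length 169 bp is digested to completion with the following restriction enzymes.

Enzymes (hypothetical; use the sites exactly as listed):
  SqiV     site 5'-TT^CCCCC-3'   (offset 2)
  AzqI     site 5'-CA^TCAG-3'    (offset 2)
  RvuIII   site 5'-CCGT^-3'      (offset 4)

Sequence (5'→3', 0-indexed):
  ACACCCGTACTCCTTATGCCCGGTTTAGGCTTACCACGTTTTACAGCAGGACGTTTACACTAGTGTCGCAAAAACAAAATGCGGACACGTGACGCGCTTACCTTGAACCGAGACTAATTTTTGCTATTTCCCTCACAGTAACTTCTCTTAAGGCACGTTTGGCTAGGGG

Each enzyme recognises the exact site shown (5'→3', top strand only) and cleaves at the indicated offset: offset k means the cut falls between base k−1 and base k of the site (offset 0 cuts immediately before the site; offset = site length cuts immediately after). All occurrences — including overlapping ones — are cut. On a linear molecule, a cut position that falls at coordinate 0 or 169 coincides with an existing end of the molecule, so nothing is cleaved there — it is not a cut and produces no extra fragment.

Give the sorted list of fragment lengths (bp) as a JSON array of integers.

[8,161]

Site scan:
  SqiV (TTCCCCC, off=2): no sites
  AzqI (CATCAG, off=2): no sites
  RvuIII (CCGT, off=4): starts [4] → cuts [8]

Pooled cuts: [8]

Fragment lengths:
  [0,8): 8 bp
  [8,169): 161 bp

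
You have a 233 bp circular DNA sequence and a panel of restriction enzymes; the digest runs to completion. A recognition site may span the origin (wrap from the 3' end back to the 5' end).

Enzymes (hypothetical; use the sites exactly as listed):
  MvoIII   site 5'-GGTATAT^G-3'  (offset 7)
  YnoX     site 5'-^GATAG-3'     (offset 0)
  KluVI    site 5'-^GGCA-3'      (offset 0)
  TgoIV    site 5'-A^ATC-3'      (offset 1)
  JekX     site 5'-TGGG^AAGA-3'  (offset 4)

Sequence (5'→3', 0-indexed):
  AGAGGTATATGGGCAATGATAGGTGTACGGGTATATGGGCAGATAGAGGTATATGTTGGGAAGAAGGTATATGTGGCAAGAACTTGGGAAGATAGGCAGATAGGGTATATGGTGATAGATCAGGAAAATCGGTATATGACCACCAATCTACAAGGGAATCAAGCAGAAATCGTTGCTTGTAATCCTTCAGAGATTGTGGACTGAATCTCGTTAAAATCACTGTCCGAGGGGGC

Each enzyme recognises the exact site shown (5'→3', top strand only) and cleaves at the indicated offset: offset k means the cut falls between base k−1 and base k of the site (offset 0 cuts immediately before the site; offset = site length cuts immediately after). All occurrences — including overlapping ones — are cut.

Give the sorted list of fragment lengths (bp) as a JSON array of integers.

Per-enzyme occurrences:
  MvoIII GGTATATG/7: at [3, 29, 47, 65, 103, 130] ⇒ [10, 36, 54, 72, 110, 137]
  YnoX GATAG/0: at [17, 41, 90, 98, 113] ⇒ [17, 41, 90, 98, 113]
  KluVI GGCA/0: at [11, 37, 74, 94, 230] ⇒ [11, 37, 74, 94, 230]
  TgoIV AATC/1: at [126, 144, 156, 167, 180, 203, 214] ⇒ [127, 145, 157, 168, 181, 204, 215]
  JekX TGGGAAGA/4: at [56, 84] ⇒ [60, 88]

All cut coordinates (distinct, sorted): [10, 11, 17, 36, 37, 41, 54, 60, 72, 74, 88, 90, 94, 98, 110, 113, 127, 137, 145, 157, 168, 181, 204, 215, 230]

Fragment lengths:
  10→11: 1 bp
  11→17: 6 bp
  17→36: 19 bp
  36→37: 1 bp
  37→41: 4 bp
  41→54: 13 bp
  54→60: 6 bp
  60→72: 12 bp
  72→74: 2 bp
  74→88: 14 bp
  88→90: 2 bp
  90→94: 4 bp
  94→98: 4 bp
  98→110: 12 bp
  110→113: 3 bp
  113→127: 14 bp
  127→137: 10 bp
  137→145: 8 bp
  145→157: 12 bp
  157→168: 11 bp
  168→181: 13 bp
  181→204: 23 bp
  204→215: 11 bp
  215→230: 15 bp
  230→10 (wrap): 233-230+10 = 13 bp

[1,1,2,2,3,4,4,4,6,6,8,10,11,11,12,12,12,13,13,13,14,14,15,19,23]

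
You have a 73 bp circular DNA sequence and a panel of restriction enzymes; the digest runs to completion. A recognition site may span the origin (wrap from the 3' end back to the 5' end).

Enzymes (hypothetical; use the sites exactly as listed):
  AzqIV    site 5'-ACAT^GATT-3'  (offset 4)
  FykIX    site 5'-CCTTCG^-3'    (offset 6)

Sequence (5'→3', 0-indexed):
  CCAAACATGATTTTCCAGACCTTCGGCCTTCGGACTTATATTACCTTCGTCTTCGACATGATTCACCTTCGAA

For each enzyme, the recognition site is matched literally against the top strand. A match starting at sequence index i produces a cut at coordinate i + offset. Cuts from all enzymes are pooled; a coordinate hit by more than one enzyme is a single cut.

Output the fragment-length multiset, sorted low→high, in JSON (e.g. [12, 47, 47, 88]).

Site scan:
  AzqIV ACATGATT/4: at [4, 55] ⇒ [8, 59]
  FykIX CCTTCG/6: at [19, 26, 43, 65] ⇒ [25, 32, 49, 71]

All cut coordinates (distinct, sorted): [8, 25, 32, 49, 59, 71]

Fragments:
  8→25: 17 bp
  25→32: 7 bp
  32→49: 17 bp
  49→59: 10 bp
  59→71: 12 bp
  71→8 (wrap): 73-71+8 = 10 bp

[7,10,10,12,17,17]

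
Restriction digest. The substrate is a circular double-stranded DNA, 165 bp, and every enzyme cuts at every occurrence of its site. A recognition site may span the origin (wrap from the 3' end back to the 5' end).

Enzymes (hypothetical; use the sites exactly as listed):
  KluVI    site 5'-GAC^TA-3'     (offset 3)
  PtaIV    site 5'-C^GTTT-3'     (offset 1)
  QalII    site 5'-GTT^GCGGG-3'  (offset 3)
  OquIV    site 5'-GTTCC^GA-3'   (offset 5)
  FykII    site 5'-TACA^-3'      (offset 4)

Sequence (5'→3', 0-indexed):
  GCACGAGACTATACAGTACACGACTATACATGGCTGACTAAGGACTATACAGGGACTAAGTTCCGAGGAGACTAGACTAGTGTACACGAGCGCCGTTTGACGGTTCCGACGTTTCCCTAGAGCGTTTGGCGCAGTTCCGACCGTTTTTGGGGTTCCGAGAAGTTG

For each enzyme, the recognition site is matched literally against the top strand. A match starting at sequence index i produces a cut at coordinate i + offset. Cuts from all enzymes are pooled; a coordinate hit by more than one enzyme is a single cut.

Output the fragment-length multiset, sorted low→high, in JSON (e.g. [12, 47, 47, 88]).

[3,4,4,5,5,5,6,6,6,7,8,8,8,8,9,13,13,14,15,18]

Site scan:
  KluVI (GACTA, off=3): starts [6, 21, 35, 42, 53, 69, 74] → cuts [9, 24, 38, 45, 56, 72, 77]
  PtaIV (CGTTT, off=1): starts [93, 109, 122, 141] → cuts [94, 110, 123, 142]
  QalII (GTTGCGGG, off=3): no sites
  OquIV (GTTCCGA, off=5): starts [59, 102, 133, 151] → cuts [64, 107, 138, 156]
  FykII (TACA, off=4): starts [11, 16, 26, 47, 82] → cuts [15, 20, 30, 51, 86]

All cut coordinates (distinct, sorted): [9, 15, 20, 24, 30, 38, 45, 51, 56, 64, 72, 77, 86, 94, 107, 110, 123, 138, 142, 156]

Fragment lengths:
  9→15: 6 bp
  15→20: 5 bp
  20→24: 4 bp
  24→30: 6 bp
  30→38: 8 bp
  38→45: 7 bp
  45→51: 6 bp
  51→56: 5 bp
  56→64: 8 bp
  64→72: 8 bp
  72→77: 5 bp
  77→86: 9 bp
  86→94: 8 bp
  94→107: 13 bp
  107→110: 3 bp
  110→123: 13 bp
  123→138: 15 bp
  138→142: 4 bp
  142→156: 14 bp
  156→9 (wrap): 165-156+9 = 18 bp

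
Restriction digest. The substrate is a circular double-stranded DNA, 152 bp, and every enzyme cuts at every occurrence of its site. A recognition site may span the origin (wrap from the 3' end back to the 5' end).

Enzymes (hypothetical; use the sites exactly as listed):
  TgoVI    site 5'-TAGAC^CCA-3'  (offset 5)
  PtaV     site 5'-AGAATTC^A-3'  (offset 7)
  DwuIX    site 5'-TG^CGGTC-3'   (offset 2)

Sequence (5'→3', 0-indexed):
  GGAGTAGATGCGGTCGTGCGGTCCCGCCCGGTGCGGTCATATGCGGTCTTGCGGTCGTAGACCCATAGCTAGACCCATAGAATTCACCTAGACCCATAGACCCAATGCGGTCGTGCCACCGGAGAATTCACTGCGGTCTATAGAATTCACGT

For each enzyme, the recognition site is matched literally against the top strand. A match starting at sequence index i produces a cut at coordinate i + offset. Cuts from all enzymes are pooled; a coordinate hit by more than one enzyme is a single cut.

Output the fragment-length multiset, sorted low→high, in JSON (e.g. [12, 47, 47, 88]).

Site scan:
  TgoVI TAGACCCA/5: at [57, 69, 88, 96] ⇒ [62, 74, 93, 101]
  PtaV AGAATTCA/7: at [78, 122, 141] ⇒ [85, 129, 148]
  DwuIX TGCGGTC/2: at [8, 16, 31, 41, 49, 105, 131] ⇒ [10, 18, 33, 43, 51, 107, 133]

All cut coordinates (distinct, sorted): [10, 18, 33, 43, 51, 62, 74, 85, 93, 101, 107, 129, 133, 148]

Fragment lengths:
  10→18: 8 bp
  18→33: 15 bp
  33→43: 10 bp
  43→51: 8 bp
  51→62: 11 bp
  62→74: 12 bp
  74→85: 11 bp
  85→93: 8 bp
  93→101: 8 bp
  101→107: 6 bp
  107→129: 22 bp
  129→133: 4 bp
  133→148: 15 bp
  148→10 (wrap): 152-148+10 = 14 bp

[4,6,8,8,8,8,10,11,11,12,14,15,15,22]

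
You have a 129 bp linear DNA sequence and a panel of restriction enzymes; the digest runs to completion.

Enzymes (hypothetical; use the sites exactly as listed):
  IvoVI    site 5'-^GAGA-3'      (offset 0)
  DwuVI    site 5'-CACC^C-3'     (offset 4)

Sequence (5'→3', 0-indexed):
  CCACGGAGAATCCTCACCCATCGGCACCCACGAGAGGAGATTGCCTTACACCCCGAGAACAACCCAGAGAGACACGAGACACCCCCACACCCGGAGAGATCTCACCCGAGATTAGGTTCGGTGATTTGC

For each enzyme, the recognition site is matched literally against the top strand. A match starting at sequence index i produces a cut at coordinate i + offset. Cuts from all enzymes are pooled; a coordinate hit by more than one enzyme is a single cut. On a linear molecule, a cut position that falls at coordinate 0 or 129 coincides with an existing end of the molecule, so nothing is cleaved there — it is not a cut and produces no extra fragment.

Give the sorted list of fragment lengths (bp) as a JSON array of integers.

Site scan:
  IvoVI GAGA/0: at [5, 31, 36, 54, 66, 68, 75, 93, 95, 107] ⇒ [5, 31, 36, 54, 66, 68, 75, 93, 95, 107]
  DwuVI CACCC/4: at [14, 24, 48, 79, 87, 102] ⇒ [18, 28, 52, 83, 91, 106]

All cut coordinates (distinct, sorted): [5, 18, 28, 31, 36, 52, 54, 66, 68, 75, 83, 91, 93, 95, 106, 107]

Fragment lengths:
  [0,5): 5 bp
  [5,18): 13 bp
  [18,28): 10 bp
  [28,31): 3 bp
  [31,36): 5 bp
  [36,52): 16 bp
  [52,54): 2 bp
  [54,66): 12 bp
  [66,68): 2 bp
  [68,75): 7 bp
  [75,83): 8 bp
  [83,91): 8 bp
  [91,93): 2 bp
  [93,95): 2 bp
  [95,106): 11 bp
  [106,107): 1 bp
  [107,129): 22 bp

[1,2,2,2,2,3,5,5,7,8,8,10,11,12,13,16,22]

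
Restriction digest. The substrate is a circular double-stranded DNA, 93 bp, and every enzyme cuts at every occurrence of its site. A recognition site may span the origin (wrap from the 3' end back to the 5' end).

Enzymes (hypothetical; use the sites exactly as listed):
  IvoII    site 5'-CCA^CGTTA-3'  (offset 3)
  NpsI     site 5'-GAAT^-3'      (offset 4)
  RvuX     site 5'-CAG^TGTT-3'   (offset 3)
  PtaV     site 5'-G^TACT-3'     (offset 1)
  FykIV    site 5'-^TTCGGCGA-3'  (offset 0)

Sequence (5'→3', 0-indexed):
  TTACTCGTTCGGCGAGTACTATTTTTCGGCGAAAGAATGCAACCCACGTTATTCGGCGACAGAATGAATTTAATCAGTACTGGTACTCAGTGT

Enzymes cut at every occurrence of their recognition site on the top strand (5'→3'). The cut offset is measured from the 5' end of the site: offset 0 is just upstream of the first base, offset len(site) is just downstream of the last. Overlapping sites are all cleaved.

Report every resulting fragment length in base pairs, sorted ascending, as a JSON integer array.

[4,5,6,7,8,8,8,9,10,14,14]

Site scan:
  IvoII (CCACGTTA, off=3): starts [43] → cuts [46]
  NpsI (GAAT, off=4): starts [34, 61, 65] → cuts [38, 65, 69]
  RvuX (CAGTGTT, off=3): starts [87] → cuts [90]
  PtaV (GTACT, off=1): starts [15, 76, 82] → cuts [16, 77, 83]
  FykIV (TTCGGCGA, off=0): starts [7, 24, 51] → cuts [7, 24, 51]

Pooled cuts: [7, 16, 24, 38, 46, 51, 65, 69, 77, 83, 90]

Fragments:
  7→16: 9 bp
  16→24: 8 bp
  24→38: 14 bp
  38→46: 8 bp
  46→51: 5 bp
  51→65: 14 bp
  65→69: 4 bp
  69→77: 8 bp
  77→83: 6 bp
  83→90: 7 bp
  90→7 (wrap): 93-90+7 = 10 bp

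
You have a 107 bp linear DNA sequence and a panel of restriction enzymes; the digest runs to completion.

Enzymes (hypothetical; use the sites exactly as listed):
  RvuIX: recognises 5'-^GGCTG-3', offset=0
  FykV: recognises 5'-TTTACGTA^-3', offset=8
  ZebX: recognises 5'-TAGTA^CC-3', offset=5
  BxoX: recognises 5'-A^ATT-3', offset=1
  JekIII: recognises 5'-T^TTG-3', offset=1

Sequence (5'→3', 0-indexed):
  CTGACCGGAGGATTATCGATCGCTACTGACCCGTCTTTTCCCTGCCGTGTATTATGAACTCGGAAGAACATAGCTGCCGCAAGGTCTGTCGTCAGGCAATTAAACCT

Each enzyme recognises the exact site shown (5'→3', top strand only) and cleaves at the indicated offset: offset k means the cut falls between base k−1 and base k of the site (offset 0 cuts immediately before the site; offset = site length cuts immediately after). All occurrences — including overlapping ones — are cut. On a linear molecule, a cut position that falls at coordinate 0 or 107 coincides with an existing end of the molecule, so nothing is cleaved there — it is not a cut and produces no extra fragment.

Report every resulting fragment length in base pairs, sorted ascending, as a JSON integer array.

[9,98]

Scan for sites:
  RvuIX (GGCTG, off=0): no sites
  FykV (TTTACGTA, off=8): no sites
  ZebX (TAGTACC, off=5): no sites
  BxoX AATT/1: at [97] ⇒ [98]
  JekIII (TTTG, off=1): no sites

All cut coordinates (distinct, sorted): [98]

Fragments:
  [0,98): 98 bp
  [98,107): 9 bp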